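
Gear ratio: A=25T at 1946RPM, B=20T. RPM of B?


Gear ratio = 25:20 = 5:4
RPM_B = RPM_A × (teeth_A / teeth_B)
= 1946 × (25/20)
= 2432.5 RPM

2432.5 RPM


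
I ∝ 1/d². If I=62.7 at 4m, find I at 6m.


I₁d₁² = I₂d₂²
I₂ = I₁ × (d₁/d₂)²
= 62.7 × (4/6)²
= 62.7 × 16/36
= 1003.2/36
≈ 27.8667

27.8667


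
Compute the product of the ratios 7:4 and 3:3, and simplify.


Compound ratio = (7×3) : (4×3)
= 21:12
GCD = 3
= 7:4

7:4


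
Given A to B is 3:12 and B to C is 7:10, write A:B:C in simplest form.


Match B: multiply A:B by 7 → 21:84
Multiply B:C by 12 → 84:120
Combined: 21:84:120
GCD = 3
= 7:28:40

7:28:40


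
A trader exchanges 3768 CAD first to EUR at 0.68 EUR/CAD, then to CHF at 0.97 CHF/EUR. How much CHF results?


Step 1: 3768 CAD × 0.68 = 2562.24 EUR
Step 2: 2562.24 EUR × 0.97 = 2485.37 CHF
Implied rate CAD→CHF = 0.68 × 0.97 = 0.6596
= 2485.37 CHF

2485.37 CHF


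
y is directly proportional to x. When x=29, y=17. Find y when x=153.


Direct proportion: y/x = constant
k = 17/29 ≈ 0.5862
y₂ = k × 153 = 17 × 153 / 29 = 2601/29
≈ 89.69

89.69


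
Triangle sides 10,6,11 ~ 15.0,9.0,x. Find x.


Scale factor = 15.0/10 = 1.5
Missing side = 11 × 1.5
= 16.5

16.5


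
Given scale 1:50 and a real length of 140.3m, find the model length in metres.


Model size = real / scale
= 140.3 / 50
= 2.8060 m

2.8060 m


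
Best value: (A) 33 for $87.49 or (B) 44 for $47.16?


Deal A: $87.49/33 = $2.6512/unit
Deal B: $47.16/44 = $1.0718/unit
B is cheaper per unit
= Deal B

Deal B


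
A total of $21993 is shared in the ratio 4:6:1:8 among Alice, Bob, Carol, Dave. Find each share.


Total parts = 4 + 6 + 1 + 8 = 19
Alice: 21993 × 4/19 = 4630.11
Bob: 21993 × 6/19 = 6945.16
Carol: 21993 × 1/19 = 1157.53
Dave: 21993 × 8/19 = 9260.21
= Alice: $4630.11, Bob: $6945.16, Carol: $1157.53, Dave: $9260.21

Alice: $4630.11, Bob: $6945.16, Carol: $1157.53, Dave: $9260.21


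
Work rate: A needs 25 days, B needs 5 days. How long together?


Rate of A = 1/25 per day
Rate of B = 1/5 per day
Combined rate = 1/25 + 1/5 = 30/125 = 0.2400 per day
Days = 1 / combined rate = 125/30
≈ 4.17 days

4.17 days


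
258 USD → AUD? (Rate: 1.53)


Amount × rate = 258 × 1.53
= 394.74 AUD

394.74 AUD


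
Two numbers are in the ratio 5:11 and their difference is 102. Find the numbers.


Let A = 5k, B = 11k.
11k - 5k = 102
6k = 102 → k = 102/6 = 17
A = 5×17 = 85, B = 11×17 = 187
= A = 85, B = 187

A = 85, B = 187


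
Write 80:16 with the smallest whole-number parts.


GCD(80, 16) = 16
80/16 : 16/16
= 5:1

5:1


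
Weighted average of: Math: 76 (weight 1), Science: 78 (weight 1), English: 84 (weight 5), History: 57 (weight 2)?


Numerator = 76×1 + 78×1 + 84×5 + 57×2
= 76 + 78 + 420 + 114
= 688
Total weight = 9
Weighted avg = 688/9
= 76.44

76.44


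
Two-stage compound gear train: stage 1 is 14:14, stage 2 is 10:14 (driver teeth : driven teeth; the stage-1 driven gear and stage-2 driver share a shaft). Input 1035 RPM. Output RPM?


Stage 1: RPM_B = RPM_A × t_A/t_B = 1035 × 14/14 = 14490/14 = 1035.00
B and C share a shaft → RPM_C = RPM_B
Stage 2: RPM_D = RPM_C × t_C/t_D = RPM_A × (t_A×t_C)/(t_B×t_D)
Overall ratio = (14×10)/(14×14) = 140/196
RPM_D = 1035 × 140/196 = 144900/196
≈ 739.29 RPM

739.29 RPM


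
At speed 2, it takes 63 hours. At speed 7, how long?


Inverse proportion: x × y = constant
k = 2 × 63 = 126
y₂ = k / 7 = 126 / 7
= 18.00

18.00


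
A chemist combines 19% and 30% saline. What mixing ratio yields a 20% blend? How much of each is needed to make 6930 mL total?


Let x parts of 19% mix with y parts of 30%.
19x + 30y = 20(x + y)
19x + 30y = 20x + 20y
x(19 - 20) = y(20 - 30)
x/y = (30 - 20)/(20 - 19) = 10/1
Simplify: 10:1
Total parts = 11; one part = 6930/11 = 630.00 mL
19% solution: 10×630.00 = 6300.00 mL
30% solution: 1×630.00 = 630.00 mL
= ratio 10:1; 6300.00 mL and 630.00 mL

ratio 10:1; 6300.00 mL and 630.00 mL


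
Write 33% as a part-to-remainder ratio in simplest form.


33% means 33 parts out of 100; remainder = 67
Part : remainder = 33:67
GCD = 1
= 33:67

33:67


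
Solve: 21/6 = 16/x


Cross multiply: 21 × x = 6 × 16
21x = 96
x = 96 / 21
= 4.57

4.57


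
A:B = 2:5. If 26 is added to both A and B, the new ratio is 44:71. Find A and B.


Let A = 2k, B = 5k.
(2k + 26) / (5k + 26) = 44/71
Cross-multiply: 71(2k + 26) = 44(5k + 26)
142k + 1846 = 220k + 1144
142k - 220k = 1144 - 1846
-78k = -702
k = -702/-78 = 9
A = 2×9 = 18, B = 5×9 = 45
= A = 18, B = 45

A = 18, B = 45


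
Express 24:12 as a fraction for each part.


Total parts = 24 + 12 = 36
First part: 24/36 = 2/3
Second part: 12/36 = 1/3
= 2/3 and 1/3

2/3 and 1/3


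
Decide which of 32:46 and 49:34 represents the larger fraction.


32/46 = 0.6957
49/34 = 1.4412
0.6957 < 1.4412, so 32:46 is less
= 49:34

49:34


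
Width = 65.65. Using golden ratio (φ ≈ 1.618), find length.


φ = (1 + √5) / 2 ≈ 1.618
Length = width × φ = 65.65 × 1.618 = 106.2217
≈ 106.22

106.22


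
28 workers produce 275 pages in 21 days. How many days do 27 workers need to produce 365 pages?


Days ∝ work / workers, so d₂ = d₁ × (m₁/m₂) × (w₂/w₁)
Workers factor (inverse): 28/27 ≈ 1.0370
Work factor (direct): 365/275 ≈ 1.3273
d₂ = 21 × 28/27 × 365/275 = (21 × 28 × 365) / (27 × 275) = 214620/7425
≈ 28.91 days

28.91 days


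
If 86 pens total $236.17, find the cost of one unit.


Unit rate = total / quantity
= 236.17 / 86
= $2.75 per unit

$2.75 per unit


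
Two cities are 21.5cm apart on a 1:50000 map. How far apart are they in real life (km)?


Real distance = map distance × scale
= 21.5cm × 50000
= 1075000 cm = 10750.0 m
= 10.750 km

10.750 km


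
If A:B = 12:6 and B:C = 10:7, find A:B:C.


Match B: multiply A:B by 10 → 120:60
Multiply B:C by 6 → 60:42
Combined: 120:60:42
GCD = 6
= 20:10:7

20:10:7


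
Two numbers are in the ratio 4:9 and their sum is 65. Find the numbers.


Let A = 4k, B = 9k.
4k + 9k = 65
13k = 65 → k = 65/13 = 5
A = 4×5 = 20, B = 9×5 = 45
= A = 20, B = 45

A = 20, B = 45


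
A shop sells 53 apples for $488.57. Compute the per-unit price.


Unit rate = total / quantity
= 488.57 / 53
= $9.22 per unit

$9.22 per unit


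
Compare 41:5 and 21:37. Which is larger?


41/5 = 8.2000
21/37 = 0.5676
8.2000 > 0.5676, so 41:5 is greater
= 41:5

41:5


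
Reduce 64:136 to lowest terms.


GCD(64, 136) = 8
64/8 : 136/8
= 8:17

8:17


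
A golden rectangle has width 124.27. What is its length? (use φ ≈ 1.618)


φ = (1 + √5) / 2 ≈ 1.618
Length = width × φ = 124.27 × 1.618 = 201.06886
≈ 201.07

201.07


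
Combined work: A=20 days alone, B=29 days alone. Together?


Rate of A = 1/20 per day
Rate of B = 1/29 per day
Combined rate = 1/20 + 1/29 = 49/580 ≈ 0.0845 per day
Days = 1 / combined rate = 580/49
≈ 11.84 days

11.84 days


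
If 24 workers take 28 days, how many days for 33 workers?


Inverse proportion: x × y = constant
k = 24 × 28 = 672
y₂ = k / 33 = 672 / 33
= 20.36

20.36


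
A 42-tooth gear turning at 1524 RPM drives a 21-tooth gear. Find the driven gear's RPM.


Gear ratio = 42:21 = 2:1
RPM_B = RPM_A × (teeth_A / teeth_B)
= 1524 × (42/21)
= 3048.0 RPM

3048.0 RPM


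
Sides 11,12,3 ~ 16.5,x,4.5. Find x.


Scale factor = 16.5/11 = 1.5
Missing side = 12 × 1.5
= 18.0

18.0


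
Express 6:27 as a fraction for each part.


Total parts = 6 + 27 = 33
First part: 6/33 = 2/11
Second part: 27/33 = 9/11
= 2/11 and 9/11

2/11 and 9/11


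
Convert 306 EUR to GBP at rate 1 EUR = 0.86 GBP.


Amount × rate = 306 × 0.86
= 263.16 GBP

263.16 GBP


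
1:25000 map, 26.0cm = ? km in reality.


Real distance = map distance × scale
= 26.0cm × 25000
= 650000 cm = 6500.0 m
= 6.500 km

6.500 km


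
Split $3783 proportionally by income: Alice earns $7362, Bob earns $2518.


Total income = 7362 + 2518 = $9880
Alice: $3783 × 7362/9880 = $2818.87
Bob: $3783 × 2518/9880 = $964.13
= Alice: $2818.87, Bob: $964.13

Alice: $2818.87, Bob: $964.13


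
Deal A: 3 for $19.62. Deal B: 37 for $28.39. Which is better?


Deal A: $19.62/3 = $6.5400/unit
Deal B: $28.39/37 = $0.7673/unit
B is cheaper per unit
= Deal B

Deal B


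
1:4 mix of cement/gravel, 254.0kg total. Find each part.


Total parts = 1 + 4 = 5
cement: 254.0 × 1/5 = 50.8kg
gravel: 254.0 × 4/5 = 203.2kg
= 50.8kg and 203.2kg

50.8kg and 203.2kg


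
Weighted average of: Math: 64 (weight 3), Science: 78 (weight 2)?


Numerator = 64×3 + 78×2
= 192 + 156
= 348
Total weight = 5
Weighted avg = 348/5
= 69.60

69.60


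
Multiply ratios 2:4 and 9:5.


Compound ratio = (2×9) : (4×5)
= 18:20
GCD = 2
= 9:10

9:10


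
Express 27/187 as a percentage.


Percentage = (part / whole) × 100
= (27 / 187) × 100
≈ 14.44%

14.44%


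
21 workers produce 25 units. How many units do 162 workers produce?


Direct proportion: y/x = constant
k = 25/21 ≈ 1.1905
y₂ = k × 162 = 25 × 162 / 21 = 4050/21
≈ 192.86

192.86


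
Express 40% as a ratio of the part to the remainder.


40% means 40 parts out of 100; remainder = 60
Part : remainder = 40:60
GCD = 20
= 2:3

2:3


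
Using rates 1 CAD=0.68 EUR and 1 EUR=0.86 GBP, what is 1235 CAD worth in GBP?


Step 1: 1235 CAD × 0.68 = 839.80 EUR
Step 2: 839.80 EUR × 0.86 = 722.23 GBP
Implied rate CAD→GBP = 0.68 × 0.86 = 0.5848
= 722.23 GBP

722.23 GBP


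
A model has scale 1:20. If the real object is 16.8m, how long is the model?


Model size = real / scale
= 16.8 / 20
= 0.8400 m

0.8400 m


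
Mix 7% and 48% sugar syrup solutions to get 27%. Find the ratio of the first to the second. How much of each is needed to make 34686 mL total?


Let x parts of 7% mix with y parts of 48%.
7x + 48y = 27(x + y)
7x + 48y = 27x + 27y
x(7 - 27) = y(27 - 48)
x/y = (48 - 27)/(27 - 7) = 21/20
Simplify: 21:20
Total parts = 41; one part = 34686/41 = 846.00 mL
7% solution: 21×846.00 = 17766.00 mL
48% solution: 20×846.00 = 16920.00 mL
= ratio 21:20; 17766.00 mL and 16920.00 mL

ratio 21:20; 17766.00 mL and 16920.00 mL


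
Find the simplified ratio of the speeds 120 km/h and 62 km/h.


Ratio = 120:62
GCD = 2
Simplified = 60:31
Time ratio (same distance) = 31:60
Speed ratio = 60:31

60:31


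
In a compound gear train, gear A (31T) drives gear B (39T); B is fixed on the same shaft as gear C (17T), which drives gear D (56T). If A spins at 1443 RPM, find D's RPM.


Stage 1: RPM_B = RPM_A × t_A/t_B = 1443 × 31/39 = 44733/39 = 1147.00
B and C share a shaft → RPM_C = RPM_B
Stage 2: RPM_D = RPM_C × t_C/t_D = RPM_A × (t_A×t_C)/(t_B×t_D)
Overall ratio = (31×17)/(39×56) = 527/2184
RPM_D = 1443 × 527/2184 = 760461/2184
≈ 348.20 RPM

348.20 RPM


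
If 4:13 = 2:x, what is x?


Cross multiply: 4 × x = 13 × 2
4x = 26
x = 26 / 4
= 6.50

6.50


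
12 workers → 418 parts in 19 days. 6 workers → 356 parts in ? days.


Days ∝ work / workers, so d₂ = d₁ × (m₁/m₂) × (w₂/w₁)
Workers factor (inverse): 12/6 = 2.0000
Work factor (direct): 356/418 ≈ 0.8517
d₂ = 19 × 12/6 × 356/418 = (19 × 12 × 356) / (6 × 418) = 81168/2508
≈ 32.36 days

32.36 days


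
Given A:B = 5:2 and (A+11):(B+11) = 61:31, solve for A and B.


Let A = 5k, B = 2k.
(5k + 11) / (2k + 11) = 61/31
Cross-multiply: 31(5k + 11) = 61(2k + 11)
155k + 341 = 122k + 671
155k - 122k = 671 - 341
33k = 330
k = 330/33 = 10
A = 5×10 = 50, B = 2×10 = 20
= A = 50, B = 20

A = 50, B = 20


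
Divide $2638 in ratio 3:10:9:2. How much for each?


Total parts = 3 + 10 + 9 + 2 = 24
Part 1: 2638 × 3/24 = 329.75
Part 2: 2638 × 10/24 = 1099.17
Part 3: 2638 × 9/24 = 989.25
Part 4: 2638 × 2/24 = 219.83
= Part 1: $329.75, Part 2: $1099.17, Part 3: $989.25, Part 4: $219.83

Part 1: $329.75, Part 2: $1099.17, Part 3: $989.25, Part 4: $219.83


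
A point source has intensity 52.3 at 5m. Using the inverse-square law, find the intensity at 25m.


I₁d₁² = I₂d₂²
I₂ = I₁ × (d₁/d₂)²
= 52.3 × (5/25)²
= 52.3 × 25/625
= 1307.5/625
= 2.0920

2.0920


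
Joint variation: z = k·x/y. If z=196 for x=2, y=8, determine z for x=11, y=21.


z = k·x/y
Solve for k using the known point: k = z·y/x = 196×8/2 = 1568/2 = 784.0000
Now evaluate at x=11, y=21:
z = k × 11 / 21 = (1568 × 11) / (2 × 21) = 17248/42
≈ 410.6667

410.6667


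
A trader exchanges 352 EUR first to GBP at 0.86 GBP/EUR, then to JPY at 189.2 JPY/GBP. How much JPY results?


Step 1: 352 EUR × 0.86 = 302.72 GBP
Step 2: 302.72 GBP × 189.2 = 57274.62 JPY
Implied rate EUR→JPY = 0.86 × 189.2 = 162.7120
= 57274.62 JPY

57274.62 JPY


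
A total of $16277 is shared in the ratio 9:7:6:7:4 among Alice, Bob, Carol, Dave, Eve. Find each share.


Total parts = 9 + 7 + 6 + 7 + 4 = 33
Alice: 16277 × 9/33 = 4439.18
Bob: 16277 × 7/33 = 3452.70
Carol: 16277 × 6/33 = 2959.45
Dave: 16277 × 7/33 = 3452.70
Eve: 16277 × 4/33 = 1972.97
= Alice: $4439.18, Bob: $3452.70, Carol: $2959.45, Dave: $3452.70, Eve: $1972.97

Alice: $4439.18, Bob: $3452.70, Carol: $2959.45, Dave: $3452.70, Eve: $1972.97


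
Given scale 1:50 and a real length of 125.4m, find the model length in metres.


Model size = real / scale
= 125.4 / 50
= 2.5080 m

2.5080 m


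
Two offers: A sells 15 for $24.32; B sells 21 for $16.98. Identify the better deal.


Deal A: $24.32/15 = $1.6213/unit
Deal B: $16.98/21 = $0.8086/unit
B is cheaper per unit
= Deal B

Deal B


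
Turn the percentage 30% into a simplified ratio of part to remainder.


30% means 30 parts out of 100; remainder = 70
Part : remainder = 30:70
GCD = 10
= 3:7

3:7


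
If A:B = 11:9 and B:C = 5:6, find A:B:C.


Match B: multiply A:B by 5 → 55:45
Multiply B:C by 9 → 45:54
Combined: 55:45:54
GCD = 1
= 55:45:54

55:45:54


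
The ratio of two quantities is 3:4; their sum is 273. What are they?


Let A = 3k, B = 4k.
3k + 4k = 273
7k = 273 → k = 273/7 = 39
A = 3×39 = 117, B = 4×39 = 156
= A = 117, B = 156

A = 117, B = 156


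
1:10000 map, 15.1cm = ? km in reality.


Real distance = map distance × scale
= 15.1cm × 10000
= 151000 cm = 1510.0 m
= 1.510 km

1.510 km


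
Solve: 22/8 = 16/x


Cross multiply: 22 × x = 8 × 16
22x = 128
x = 128 / 22
= 5.82

5.82


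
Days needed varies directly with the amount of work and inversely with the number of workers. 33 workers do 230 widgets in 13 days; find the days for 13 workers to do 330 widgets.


Days ∝ work / workers, so d₂ = d₁ × (m₁/m₂) × (w₂/w₁)
Workers factor (inverse): 33/13 ≈ 2.5385
Work factor (direct): 330/230 ≈ 1.4348
d₂ = 13 × 33/13 × 330/230 = (13 × 33 × 330) / (13 × 230) = 141570/2990
≈ 47.35 days

47.35 days


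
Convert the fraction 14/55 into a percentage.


Percentage = (part / whole) × 100
= (14 / 55) × 100
≈ 25.45%

25.45%


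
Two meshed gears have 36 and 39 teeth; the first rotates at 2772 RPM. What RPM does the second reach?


Gear ratio = 36:39 = 12:13
RPM_B = RPM_A × (teeth_A / teeth_B)
= 2772 × (36/39)
= 2558.8 RPM

2558.8 RPM


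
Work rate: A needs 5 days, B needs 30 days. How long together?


Rate of A = 1/5 per day
Rate of B = 1/30 per day
Combined rate = 1/5 + 1/30 = 35/150 ≈ 0.2333 per day
Days = 1 / combined rate = 150/35
≈ 4.29 days

4.29 days


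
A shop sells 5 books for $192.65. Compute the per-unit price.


Unit rate = total / quantity
= 192.65 / 5
= $38.53 per unit

$38.53 per unit


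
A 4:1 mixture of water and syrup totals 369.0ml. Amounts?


Total parts = 4 + 1 = 5
water: 369.0 × 4/5 = 295.2ml
syrup: 369.0 × 1/5 = 73.8ml
= 295.2ml and 73.8ml

295.2ml and 73.8ml


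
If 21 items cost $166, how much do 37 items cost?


Direct proportion: y/x = constant
k = 166/21 ≈ 7.9048
y₂ = k × 37 = 166 × 37 / 21 = 6142/21
≈ 292.48

292.48


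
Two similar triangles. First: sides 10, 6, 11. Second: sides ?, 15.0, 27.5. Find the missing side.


Scale factor = 15.0/6 = 2.5
Missing side = 10 × 2.5
= 25.0

25.0


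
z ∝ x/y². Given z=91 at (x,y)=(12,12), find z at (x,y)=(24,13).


z = k·x/y²
Solve for k using the known point: k = z·y²/x = 91×144/12 = 13104/12 = 1092.0000
Now evaluate at x=24, y=13:
z = k × 24 / 169 = (13104 × 24) / (12 × 169) = 314496/2028
≈ 155.0769

155.0769


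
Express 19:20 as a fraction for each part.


Total parts = 19 + 20 = 39
First part: 19/39 = 19/39
Second part: 20/39 = 20/39
= 19/39 and 20/39

19/39 and 20/39


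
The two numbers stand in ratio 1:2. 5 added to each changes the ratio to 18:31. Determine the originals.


Let A = 1k, B = 2k.
(1k + 5) / (2k + 5) = 18/31
Cross-multiply: 31(1k + 5) = 18(2k + 5)
31k + 155 = 36k + 90
31k - 36k = 90 - 155
-5k = -65
k = -65/-5 = 13
A = 1×13 = 13, B = 2×13 = 26
= A = 13, B = 26

A = 13, B = 26


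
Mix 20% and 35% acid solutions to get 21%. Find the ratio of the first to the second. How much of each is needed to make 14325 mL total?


Let x parts of 20% mix with y parts of 35%.
20x + 35y = 21(x + y)
20x + 35y = 21x + 21y
x(20 - 21) = y(21 - 35)
x/y = (35 - 21)/(21 - 20) = 14/1
Simplify: 14:1
Total parts = 15; one part = 14325/15 = 955.00 mL
20% solution: 14×955.00 = 13370.00 mL
35% solution: 1×955.00 = 955.00 mL
= ratio 14:1; 13370.00 mL and 955.00 mL

ratio 14:1; 13370.00 mL and 955.00 mL


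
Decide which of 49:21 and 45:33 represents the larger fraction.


49/21 = 2.3333
45/33 = 1.3636
2.3333 > 1.3636, so 49:21 is greater
= 49:21

49:21


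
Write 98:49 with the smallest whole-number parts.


GCD(98, 49) = 49
98/49 : 49/49
= 2:1

2:1


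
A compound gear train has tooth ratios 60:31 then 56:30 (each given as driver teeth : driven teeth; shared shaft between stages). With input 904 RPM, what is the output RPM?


Stage 1: RPM_B = RPM_A × t_A/t_B = 904 × 60/31 = 54240/31 ≈ 1749.68
B and C share a shaft → RPM_C = RPM_B
Stage 2: RPM_D = RPM_C × t_C/t_D = RPM_A × (t_A×t_C)/(t_B×t_D)
Overall ratio = (60×56)/(31×30) = 3360/930
RPM_D = 904 × 3360/930 = 3037440/930
≈ 3266.06 RPM

3266.06 RPM


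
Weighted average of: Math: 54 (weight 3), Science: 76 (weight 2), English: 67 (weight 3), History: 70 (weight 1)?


Numerator = 54×3 + 76×2 + 67×3 + 70×1
= 162 + 152 + 201 + 70
= 585
Total weight = 9
Weighted avg = 585/9
= 65.00

65.00


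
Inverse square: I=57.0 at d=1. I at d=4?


I₁d₁² = I₂d₂²
I₂ = I₁ × (d₁/d₂)²
= 57.0 × (1/4)²
= 57.0 × 1/16
= 57/16
= 3.5625

3.5625


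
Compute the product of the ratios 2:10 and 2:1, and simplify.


Compound ratio = (2×2) : (10×1)
= 4:10
GCD = 2
= 2:5

2:5


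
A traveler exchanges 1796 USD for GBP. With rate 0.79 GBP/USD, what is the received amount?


Amount × rate = 1796 × 0.79
= 1418.84 GBP

1418.84 GBP


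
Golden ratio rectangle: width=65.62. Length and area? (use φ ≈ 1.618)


φ = (1 + √5) / 2 ≈ 1.618
Length = width × φ = 65.62 × 1.618 = 106.17316
≈ 106.17
Area = width × length = 65.62 × 106.17316 = 6967.0827592 ≈ 6967.08
= Length: 106.17, Area: 6967.08

Length: 106.17, Area: 6967.08


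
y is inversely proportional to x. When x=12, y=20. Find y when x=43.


Inverse proportion: x × y = constant
k = 12 × 20 = 240
y₂ = k / 43 = 240 / 43
= 5.58

5.58


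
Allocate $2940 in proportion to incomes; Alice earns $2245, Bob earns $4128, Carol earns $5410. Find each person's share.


Total income = 2245 + 4128 + 5410 = $11783
Alice: $2940 × 2245/11783 = $560.15
Bob: $2940 × 4128/11783 = $1029.99
Carol: $2940 × 5410/11783 = $1349.86
= Alice: $560.15, Bob: $1029.99, Carol: $1349.86

Alice: $560.15, Bob: $1029.99, Carol: $1349.86


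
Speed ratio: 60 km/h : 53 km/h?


Ratio = 60:53
GCD = 1
Simplified = 60:53
Time ratio (same distance) = 53:60
Speed ratio = 60:53

60:53


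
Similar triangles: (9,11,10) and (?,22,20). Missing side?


Scale factor = 22/11 = 2
Missing side = 9 × 2
= 18.0

18.0


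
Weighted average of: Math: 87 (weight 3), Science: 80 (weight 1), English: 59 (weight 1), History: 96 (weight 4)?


Numerator = 87×3 + 80×1 + 59×1 + 96×4
= 261 + 80 + 59 + 384
= 784
Total weight = 9
Weighted avg = 784/9
= 87.11

87.11


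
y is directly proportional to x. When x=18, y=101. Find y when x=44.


Direct proportion: y/x = constant
k = 101/18 ≈ 5.6111
y₂ = k × 44 = 101 × 44 / 18 = 4444/18
≈ 246.89

246.89


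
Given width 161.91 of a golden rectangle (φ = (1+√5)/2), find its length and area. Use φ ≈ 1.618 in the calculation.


φ = (1 + √5) / 2 ≈ 1.618
Length = width × φ = 161.91 × 1.618 = 261.97038
≈ 261.97
Area = width × length = 161.91 × 261.97038 = 42415.6242258 ≈ 42415.62
= Length: 261.97, Area: 42415.62

Length: 261.97, Area: 42415.62


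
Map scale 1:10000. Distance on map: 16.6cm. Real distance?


Real distance = map distance × scale
= 16.6cm × 10000
= 166000 cm = 1660.0 m
= 1.660 km

1.660 km


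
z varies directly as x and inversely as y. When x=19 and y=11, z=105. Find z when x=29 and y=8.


z = k·x/y
Solve for k using the known point: k = z·y/x = 105×11/19 = 1155/19 ≈ 60.7895
Now evaluate at x=29, y=8:
z = k × 29 / 8 = (1155 × 29) / (19 × 8) = 33495/152
≈ 220.3618

220.3618


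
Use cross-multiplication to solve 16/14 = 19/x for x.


Cross multiply: 16 × x = 14 × 19
16x = 266
x = 266 / 16
= 16.63

16.63


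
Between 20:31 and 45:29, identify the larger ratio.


20/31 = 0.6452
45/29 = 1.5517
0.6452 < 1.5517, so 20:31 is less
= 45:29

45:29


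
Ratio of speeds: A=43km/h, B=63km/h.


Ratio = 43:63
GCD = 1
Simplified = 43:63
Time ratio (same distance) = 63:43
Speed ratio = 43:63

43:63


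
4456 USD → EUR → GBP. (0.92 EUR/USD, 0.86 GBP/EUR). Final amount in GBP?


Step 1: 4456 USD × 0.92 = 4099.52 EUR
Step 2: 4099.52 EUR × 0.86 = 3525.59 GBP
Implied rate USD→GBP = 0.92 × 0.86 = 0.7912
= 3525.59 GBP

3525.59 GBP


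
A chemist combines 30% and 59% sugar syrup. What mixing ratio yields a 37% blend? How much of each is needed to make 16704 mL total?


Let x parts of 30% mix with y parts of 59%.
30x + 59y = 37(x + y)
30x + 59y = 37x + 37y
x(30 - 37) = y(37 - 59)
x/y = (59 - 37)/(37 - 30) = 22/7
Simplify: 22:7
Total parts = 29; one part = 16704/29 = 576.00 mL
30% solution: 22×576.00 = 12672.00 mL
59% solution: 7×576.00 = 4032.00 mL
= ratio 22:7; 12672.00 mL and 4032.00 mL

ratio 22:7; 12672.00 mL and 4032.00 mL


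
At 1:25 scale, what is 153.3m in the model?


Model size = real / scale
= 153.3 / 25
= 6.1320 m

6.1320 m


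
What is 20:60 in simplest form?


GCD(20, 60) = 20
20/20 : 60/20
= 1:3

1:3


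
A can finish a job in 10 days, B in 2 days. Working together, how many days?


Rate of A = 1/10 per day
Rate of B = 1/2 per day
Combined rate = 1/10 + 1/2 = 12/20 = 0.6000 per day
Days = 1 / combined rate = 20/12
≈ 1.67 days

1.67 days


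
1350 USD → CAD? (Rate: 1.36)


Amount × rate = 1350 × 1.36
= 1836.00 CAD

1836.00 CAD


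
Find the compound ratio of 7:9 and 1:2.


Compound ratio = (7×1) : (9×2)
= 7:18
GCD = 1
= 7:18

7:18


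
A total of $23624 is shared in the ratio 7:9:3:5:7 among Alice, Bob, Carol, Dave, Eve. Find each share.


Total parts = 7 + 9 + 3 + 5 + 7 = 31
Alice: 23624 × 7/31 = 5334.45
Bob: 23624 × 9/31 = 6858.58
Carol: 23624 × 3/31 = 2286.19
Dave: 23624 × 5/31 = 3810.32
Eve: 23624 × 7/31 = 5334.45
= Alice: $5334.45, Bob: $6858.58, Carol: $2286.19, Dave: $3810.32, Eve: $5334.45

Alice: $5334.45, Bob: $6858.58, Carol: $2286.19, Dave: $3810.32, Eve: $5334.45


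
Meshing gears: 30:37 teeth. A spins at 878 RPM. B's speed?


Gear ratio = 30:37 = 30:37
RPM_B = RPM_A × (teeth_A / teeth_B)
= 878 × (30/37)
= 711.9 RPM

711.9 RPM


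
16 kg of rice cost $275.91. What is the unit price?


Unit rate = total / quantity
= 275.91 / 16
= $17.24 per unit

$17.24 per unit


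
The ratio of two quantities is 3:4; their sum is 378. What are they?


Let A = 3k, B = 4k.
3k + 4k = 378
7k = 378 → k = 378/7 = 54
A = 3×54 = 162, B = 4×54 = 216
= A = 162, B = 216

A = 162, B = 216


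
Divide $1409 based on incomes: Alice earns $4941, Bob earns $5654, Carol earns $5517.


Total income = 4941 + 5654 + 5517 = $16112
Alice: $1409 × 4941/16112 = $432.09
Bob: $1409 × 5654/16112 = $494.44
Carol: $1409 × 5517/16112 = $482.46
= Alice: $432.09, Bob: $494.44, Carol: $482.46

Alice: $432.09, Bob: $494.44, Carol: $482.46


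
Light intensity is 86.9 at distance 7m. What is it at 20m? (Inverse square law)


I₁d₁² = I₂d₂²
I₂ = I₁ × (d₁/d₂)²
= 86.9 × (7/20)²
= 86.9 × 49/400
= 4258.1/400
≈ 10.6453

10.6453


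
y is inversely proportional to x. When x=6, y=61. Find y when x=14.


Inverse proportion: x × y = constant
k = 6 × 61 = 366
y₂ = k / 14 = 366 / 14
= 26.14

26.14


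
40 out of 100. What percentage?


Percentage = (part / whole) × 100
= (40 / 100) × 100
= 40.00%

40.00%


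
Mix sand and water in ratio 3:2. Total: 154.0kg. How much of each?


Total parts = 3 + 2 = 5
sand: 154.0 × 3/5 = 92.4kg
water: 154.0 × 2/5 = 61.6kg
= 92.4kg and 61.6kg

92.4kg and 61.6kg


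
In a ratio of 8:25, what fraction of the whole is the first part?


Total parts = 8 + 25 = 33
First part: 8/33 = 8/33
= 8/33

8/33


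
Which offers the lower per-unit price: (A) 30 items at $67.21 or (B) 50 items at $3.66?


Deal A: $67.21/30 = $2.2403/unit
Deal B: $3.66/50 = $0.0732/unit
B is cheaper per unit
= Deal B

Deal B


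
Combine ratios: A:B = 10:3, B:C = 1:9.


Match B: multiply A:B by 1 → 10:3
Multiply B:C by 3 → 3:27
Combined: 10:3:27
GCD = 1
= 10:3:27

10:3:27


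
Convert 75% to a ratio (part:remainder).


75% means 75 parts out of 100; remainder = 25
Part : remainder = 75:25
GCD = 25
= 3:1

3:1


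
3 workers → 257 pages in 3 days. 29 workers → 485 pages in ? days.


Days ∝ work / workers, so d₂ = d₁ × (m₁/m₂) × (w₂/w₁)
Workers factor (inverse): 3/29 ≈ 0.1034
Work factor (direct): 485/257 ≈ 1.8872
d₂ = 3 × 3/29 × 485/257 = (3 × 3 × 485) / (29 × 257) = 4365/7453
≈ 0.59 days

0.59 days


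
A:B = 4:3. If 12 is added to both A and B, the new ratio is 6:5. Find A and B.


Let A = 4k, B = 3k.
(4k + 12) / (3k + 12) = 6/5
Cross-multiply: 5(4k + 12) = 6(3k + 12)
20k + 60 = 18k + 72
20k - 18k = 72 - 60
2k = 12
k = 12/2 = 6
A = 4×6 = 24, B = 3×6 = 18
= A = 24, B = 18

A = 24, B = 18


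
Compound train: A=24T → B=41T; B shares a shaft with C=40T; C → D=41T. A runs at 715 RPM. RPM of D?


Stage 1: RPM_B = RPM_A × t_A/t_B = 715 × 24/41 = 17160/41 ≈ 418.54
B and C share a shaft → RPM_C = RPM_B
Stage 2: RPM_D = RPM_C × t_C/t_D = RPM_A × (t_A×t_C)/(t_B×t_D)
Overall ratio = (24×40)/(41×41) = 960/1681
RPM_D = 715 × 960/1681 = 686400/1681
≈ 408.33 RPM

408.33 RPM


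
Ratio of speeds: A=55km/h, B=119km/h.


Ratio = 55:119
GCD = 1
Simplified = 55:119
Time ratio (same distance) = 119:55
Speed ratio = 55:119

55:119


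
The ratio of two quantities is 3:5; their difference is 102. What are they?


Let A = 3k, B = 5k.
5k - 3k = 102
2k = 102 → k = 102/2 = 51
A = 3×51 = 153, B = 5×51 = 255
= A = 153, B = 255

A = 153, B = 255


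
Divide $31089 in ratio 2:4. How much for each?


Total parts = 2 + 4 = 6
Part 1: 31089 × 2/6 = 10363.00
Part 2: 31089 × 4/6 = 20726.00
= Part 1: $10363.00, Part 2: $20726.00

Part 1: $10363.00, Part 2: $20726.00


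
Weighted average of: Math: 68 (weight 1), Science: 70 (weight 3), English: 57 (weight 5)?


Numerator = 68×1 + 70×3 + 57×5
= 68 + 210 + 285
= 563
Total weight = 9
Weighted avg = 563/9
= 62.56

62.56


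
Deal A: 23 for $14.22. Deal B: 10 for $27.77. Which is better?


Deal A: $14.22/23 = $0.6183/unit
Deal B: $27.77/10 = $2.7770/unit
A is cheaper per unit
= Deal A

Deal A


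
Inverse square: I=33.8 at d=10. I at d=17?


I₁d₁² = I₂d₂²
I₂ = I₁ × (d₁/d₂)²
= 33.8 × (10/17)²
= 33.8 × 100/289
= 3380/289
≈ 11.6955

11.6955


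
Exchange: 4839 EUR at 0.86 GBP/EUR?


Amount × rate = 4839 × 0.86
= 4161.54 GBP

4161.54 GBP


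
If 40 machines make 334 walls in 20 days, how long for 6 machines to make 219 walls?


Days ∝ work / workers, so d₂ = d₁ × (m₁/m₂) × (w₂/w₁)
Workers factor (inverse): 40/6 ≈ 6.6667
Work factor (direct): 219/334 ≈ 0.6557
d₂ = 20 × 40/6 × 219/334 = (20 × 40 × 219) / (6 × 334) = 175200/2004
≈ 87.43 days

87.43 days


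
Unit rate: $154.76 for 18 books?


Unit rate = total / quantity
= 154.76 / 18
= $8.60 per unit

$8.60 per unit


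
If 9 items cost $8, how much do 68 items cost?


Direct proportion: y/x = constant
k = 8/9 ≈ 0.8889
y₂ = k × 68 = 8 × 68 / 9 = 544/9
≈ 60.44

60.44


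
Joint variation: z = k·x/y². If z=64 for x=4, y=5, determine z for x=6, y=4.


z = k·x/y²
Solve for k using the known point: k = z·y²/x = 64×25/4 = 1600/4 = 400.0000
Now evaluate at x=6, y=4:
z = k × 6 / 16 = (1600 × 6) / (4 × 16) = 9600/64
= 150.0000

150.0000


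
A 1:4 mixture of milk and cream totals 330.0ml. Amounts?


Total parts = 1 + 4 = 5
milk: 330.0 × 1/5 = 66.0ml
cream: 330.0 × 4/5 = 264.0ml
= 66.0ml and 264.0ml

66.0ml and 264.0ml


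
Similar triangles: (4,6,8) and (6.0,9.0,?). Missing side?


Scale factor = 6.0/4 = 1.5
Missing side = 8 × 1.5
= 12.0

12.0


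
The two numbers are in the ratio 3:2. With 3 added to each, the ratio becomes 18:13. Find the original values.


Let A = 3k, B = 2k.
(3k + 3) / (2k + 3) = 18/13
Cross-multiply: 13(3k + 3) = 18(2k + 3)
39k + 39 = 36k + 54
39k - 36k = 54 - 39
3k = 15
k = 15/3 = 5
A = 3×5 = 15, B = 2×5 = 10
= A = 15, B = 10

A = 15, B = 10


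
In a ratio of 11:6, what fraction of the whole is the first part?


Total parts = 11 + 6 = 17
First part: 11/17 = 11/17
= 11/17

11/17


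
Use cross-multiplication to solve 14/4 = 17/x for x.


Cross multiply: 14 × x = 4 × 17
14x = 68
x = 68 / 14
= 4.86

4.86


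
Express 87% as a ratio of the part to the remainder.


87% means 87 parts out of 100; remainder = 13
Part : remainder = 87:13
GCD = 1
= 87:13

87:13


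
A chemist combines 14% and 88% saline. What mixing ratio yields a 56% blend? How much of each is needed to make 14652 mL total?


Let x parts of 14% mix with y parts of 88%.
14x + 88y = 56(x + y)
14x + 88y = 56x + 56y
x(14 - 56) = y(56 - 88)
x/y = (88 - 56)/(56 - 14) = 32/42
Simplify: 16:21
Total parts = 37; one part = 14652/37 = 396.00 mL
14% solution: 16×396.00 = 6336.00 mL
88% solution: 21×396.00 = 8316.00 mL
= ratio 16:21; 6336.00 mL and 8316.00 mL

ratio 16:21; 6336.00 mL and 8316.00 mL


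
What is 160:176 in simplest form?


GCD(160, 176) = 16
160/16 : 176/16
= 10:11

10:11


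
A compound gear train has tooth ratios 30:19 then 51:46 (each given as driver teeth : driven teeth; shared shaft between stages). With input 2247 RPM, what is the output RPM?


Stage 1: RPM_B = RPM_A × t_A/t_B = 2247 × 30/19 = 67410/19 ≈ 3547.89
B and C share a shaft → RPM_C = RPM_B
Stage 2: RPM_D = RPM_C × t_C/t_D = RPM_A × (t_A×t_C)/(t_B×t_D)
Overall ratio = (30×51)/(19×46) = 1530/874
RPM_D = 2247 × 1530/874 = 3437910/874
≈ 3933.54 RPM

3933.54 RPM


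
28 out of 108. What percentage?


Percentage = (part / whole) × 100
= (28 / 108) × 100
≈ 25.93%

25.93%


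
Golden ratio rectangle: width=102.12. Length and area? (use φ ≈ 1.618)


φ = (1 + √5) / 2 ≈ 1.618
Length = width × φ = 102.12 × 1.618 = 165.23016
≈ 165.23
Area = width × length = 102.12 × 165.23016 = 16873.3039392 ≈ 16873.30
= Length: 165.23, Area: 16873.30

Length: 165.23, Area: 16873.30


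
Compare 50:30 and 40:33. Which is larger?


50/30 = 1.6667
40/33 = 1.2121
1.6667 > 1.2121, so 50:30 is greater
= 50:30

50:30


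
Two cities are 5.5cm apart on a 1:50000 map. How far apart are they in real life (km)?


Real distance = map distance × scale
= 5.5cm × 50000
= 275000 cm = 2750.0 m
= 2.750 km

2.750 km


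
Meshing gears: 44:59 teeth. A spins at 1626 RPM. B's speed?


Gear ratio = 44:59 = 44:59
RPM_B = RPM_A × (teeth_A / teeth_B)
= 1626 × (44/59)
= 1212.6 RPM

1212.6 RPM


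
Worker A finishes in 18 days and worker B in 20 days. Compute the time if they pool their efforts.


Rate of A = 1/18 per day
Rate of B = 1/20 per day
Combined rate = 1/18 + 1/20 = 38/360 ≈ 0.1056 per day
Days = 1 / combined rate = 360/38
≈ 9.47 days

9.47 days


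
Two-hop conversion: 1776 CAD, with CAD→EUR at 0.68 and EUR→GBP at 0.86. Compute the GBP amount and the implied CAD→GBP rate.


Step 1: 1776 CAD × 0.68 = 1207.68 EUR
Step 2: 1207.68 EUR × 0.86 = 1038.60 GBP
Implied rate CAD→GBP = 0.68 × 0.86 = 0.5848
= 1038.60 GBP; implied rate 0.5848 GBP/CAD

1038.60 GBP; implied rate 0.5848 GBP/CAD


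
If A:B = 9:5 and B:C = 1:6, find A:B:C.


Match B: multiply A:B by 1 → 9:5
Multiply B:C by 5 → 5:30
Combined: 9:5:30
GCD = 1
= 9:5:30

9:5:30


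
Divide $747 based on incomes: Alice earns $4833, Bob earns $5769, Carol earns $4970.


Total income = 4833 + 5769 + 4970 = $15572
Alice: $747 × 4833/15572 = $231.84
Bob: $747 × 5769/15572 = $276.74
Carol: $747 × 4970/15572 = $238.41
= Alice: $231.84, Bob: $276.74, Carol: $238.41

Alice: $231.84, Bob: $276.74, Carol: $238.41


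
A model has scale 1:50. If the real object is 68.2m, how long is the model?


Model size = real / scale
= 68.2 / 50
= 1.3640 m

1.3640 m


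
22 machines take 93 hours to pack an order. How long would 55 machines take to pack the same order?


Inverse proportion: x × y = constant
k = 22 × 93 = 2046
y₂ = k / 55 = 2046 / 55
= 37.20

37.20


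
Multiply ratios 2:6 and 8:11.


Compound ratio = (2×8) : (6×11)
= 16:66
GCD = 2
= 8:33

8:33


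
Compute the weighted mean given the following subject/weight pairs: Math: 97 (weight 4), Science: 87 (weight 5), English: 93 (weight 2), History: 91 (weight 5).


Numerator = 97×4 + 87×5 + 93×2 + 91×5
= 388 + 435 + 186 + 455
= 1464
Total weight = 16
Weighted avg = 1464/16
= 91.50

91.50


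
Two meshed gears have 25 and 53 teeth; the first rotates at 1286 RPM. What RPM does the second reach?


Gear ratio = 25:53 = 25:53
RPM_B = RPM_A × (teeth_A / teeth_B)
= 1286 × (25/53)
= 606.6 RPM

606.6 RPM


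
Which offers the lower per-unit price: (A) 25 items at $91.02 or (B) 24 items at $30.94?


Deal A: $91.02/25 = $3.6408/unit
Deal B: $30.94/24 = $1.2892/unit
B is cheaper per unit
= Deal B

Deal B


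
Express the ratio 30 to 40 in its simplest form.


GCD(30, 40) = 10
30/10 : 40/10
= 3:4

3:4


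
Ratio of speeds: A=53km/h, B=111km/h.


Ratio = 53:111
GCD = 1
Simplified = 53:111
Time ratio (same distance) = 111:53
Speed ratio = 53:111

53:111


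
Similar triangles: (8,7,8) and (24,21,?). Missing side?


Scale factor = 24/8 = 3
Missing side = 8 × 3
= 24.0

24.0


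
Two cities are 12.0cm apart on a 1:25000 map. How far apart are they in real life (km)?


Real distance = map distance × scale
= 12.0cm × 25000
= 300000 cm = 3000.0 m
= 3.000 km

3.000 km


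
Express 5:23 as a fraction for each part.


Total parts = 5 + 23 = 28
First part: 5/28 = 5/28
Second part: 23/28 = 23/28
= 5/28 and 23/28

5/28 and 23/28


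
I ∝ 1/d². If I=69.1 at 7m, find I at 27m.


I₁d₁² = I₂d₂²
I₂ = I₁ × (d₁/d₂)²
= 69.1 × (7/27)²
= 69.1 × 49/729
= 3385.9/729
≈ 4.6446

4.6446


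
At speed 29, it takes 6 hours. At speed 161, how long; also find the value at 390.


Inverse proportion: x × y = constant
k = 29 × 6 = 174
At x=161: k/161 = 1.08
At x=390: k/390 = 0.45
= 1.08 and 0.45

1.08 and 0.45


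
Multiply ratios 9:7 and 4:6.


Compound ratio = (9×4) : (7×6)
= 36:42
GCD = 6
= 6:7

6:7


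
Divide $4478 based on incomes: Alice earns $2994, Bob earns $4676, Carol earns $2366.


Total income = 2994 + 4676 + 2366 = $10036
Alice: $4478 × 2994/10036 = $1335.90
Bob: $4478 × 4676/10036 = $2086.40
Carol: $4478 × 2366/10036 = $1055.69
= Alice: $1335.90, Bob: $2086.40, Carol: $1055.69

Alice: $1335.90, Bob: $2086.40, Carol: $1055.69


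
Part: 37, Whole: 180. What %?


Percentage = (part / whole) × 100
= (37 / 180) × 100
≈ 20.56%

20.56%


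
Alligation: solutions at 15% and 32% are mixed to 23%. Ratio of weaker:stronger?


Let x parts of 15% mix with y parts of 32%.
15x + 32y = 23(x + y)
15x + 32y = 23x + 23y
x(15 - 23) = y(23 - 32)
x/y = (32 - 23)/(23 - 15) = 9/8
Simplify: 9:8
= 9:8

9:8


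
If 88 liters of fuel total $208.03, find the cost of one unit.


Unit rate = total / quantity
= 208.03 / 88
= $2.36 per unit

$2.36 per unit


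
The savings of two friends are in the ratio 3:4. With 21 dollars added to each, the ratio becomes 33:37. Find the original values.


Let A = 3k, B = 4k.
(3k + 21) / (4k + 21) = 33/37
Cross-multiply: 37(3k + 21) = 33(4k + 21)
111k + 777 = 132k + 693
111k - 132k = 693 - 777
-21k = -84
k = -84/-21 = 4
A = 3×4 = 12, B = 4×4 = 16
= A = 12, B = 16

A = 12, B = 16


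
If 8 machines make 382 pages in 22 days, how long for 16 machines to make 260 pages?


Days ∝ work / workers, so d₂ = d₁ × (m₁/m₂) × (w₂/w₁)
Workers factor (inverse): 8/16 = 0.5000
Work factor (direct): 260/382 ≈ 0.6806
d₂ = 22 × 8/16 × 260/382 = (22 × 8 × 260) / (16 × 382) = 45760/6112
≈ 7.49 days

7.49 days


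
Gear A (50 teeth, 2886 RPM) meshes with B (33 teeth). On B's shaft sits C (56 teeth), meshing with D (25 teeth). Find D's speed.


Stage 1: RPM_B = RPM_A × t_A/t_B = 2886 × 50/33 = 144300/33 ≈ 4372.73
B and C share a shaft → RPM_C = RPM_B
Stage 2: RPM_D = RPM_C × t_C/t_D = RPM_A × (t_A×t_C)/(t_B×t_D)
Overall ratio = (50×56)/(33×25) = 2800/825
RPM_D = 2886 × 2800/825 = 8080800/825
≈ 9794.91 RPM

9794.91 RPM


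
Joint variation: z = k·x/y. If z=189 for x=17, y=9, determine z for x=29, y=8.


z = k·x/y
Solve for k using the known point: k = z·y/x = 189×9/17 = 1701/17 ≈ 100.0588
Now evaluate at x=29, y=8:
z = k × 29 / 8 = (1701 × 29) / (17 × 8) = 49329/136
≈ 362.7132

362.7132


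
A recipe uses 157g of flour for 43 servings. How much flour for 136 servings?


Direct proportion: y/x = constant
k = 157/43 ≈ 3.6512
y₂ = k × 136 = 157 × 136 / 43 = 21352/43
≈ 496.56

496.56


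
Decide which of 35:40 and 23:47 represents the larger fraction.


35/40 = 0.8750
23/47 = 0.4894
0.8750 > 0.4894, so 35:40 is greater
= 35:40

35:40


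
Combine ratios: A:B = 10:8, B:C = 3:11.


Match B: multiply A:B by 3 → 30:24
Multiply B:C by 8 → 24:88
Combined: 30:24:88
GCD = 2
= 15:12:44

15:12:44


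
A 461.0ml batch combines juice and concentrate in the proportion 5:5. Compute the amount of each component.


Total parts = 5 + 5 = 10
juice: 461.0 × 5/10 = 230.5ml
concentrate: 461.0 × 5/10 = 230.5ml
= 230.5ml and 230.5ml

230.5ml and 230.5ml


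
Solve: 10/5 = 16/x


Cross multiply: 10 × x = 5 × 16
10x = 80
x = 80 / 10
= 8.00

8.00


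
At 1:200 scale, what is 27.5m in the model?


Model size = real / scale
= 27.5 / 200
= 0.1375 m

0.1375 m


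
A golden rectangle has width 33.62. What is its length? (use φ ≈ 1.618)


φ = (1 + √5) / 2 ≈ 1.618
Length = width × φ = 33.62 × 1.618 = 54.39716
≈ 54.40

54.40


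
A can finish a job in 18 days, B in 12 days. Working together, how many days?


Rate of A = 1/18 per day
Rate of B = 1/12 per day
Combined rate = 1/18 + 1/12 = 30/216 ≈ 0.1389 per day
Days = 1 / combined rate = 216/30
= 7.20 days

7.20 days
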